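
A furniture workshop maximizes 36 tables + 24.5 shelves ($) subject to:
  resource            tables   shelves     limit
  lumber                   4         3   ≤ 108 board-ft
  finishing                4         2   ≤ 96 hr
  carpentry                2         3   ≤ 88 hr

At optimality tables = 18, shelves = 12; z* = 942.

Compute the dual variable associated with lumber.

6.5

Binding: lumber and finishing. Non-binding: carpentry (16 unused).
Slack constraints have shadow price 0 (complementary slackness).
Dual feasibility on the basic columns requires 4·y_lumber + 4·y_finishing = 36, 3·y_lumber + 2·y_finishing = 24.5.
→ y_lumber = 6.5 and y_finishing = 2.5.
Shadow price of lumber = 6.5.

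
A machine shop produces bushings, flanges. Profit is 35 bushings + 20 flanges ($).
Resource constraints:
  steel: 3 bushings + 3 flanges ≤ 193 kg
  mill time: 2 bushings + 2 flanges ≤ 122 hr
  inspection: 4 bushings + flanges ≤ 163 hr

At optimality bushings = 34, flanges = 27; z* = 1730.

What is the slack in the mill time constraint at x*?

0

mill time used = 2·34 + 2·27 = 122; slack = 122 − 122 = 0.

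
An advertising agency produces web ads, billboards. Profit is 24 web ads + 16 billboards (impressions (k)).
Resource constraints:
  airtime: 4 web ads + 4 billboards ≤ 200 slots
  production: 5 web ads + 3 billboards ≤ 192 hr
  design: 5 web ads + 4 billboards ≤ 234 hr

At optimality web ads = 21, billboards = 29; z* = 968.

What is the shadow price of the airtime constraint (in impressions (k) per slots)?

1

At the optimum: airtime uses 200 of 200 (binding); production uses 192 of 192 (binding); design uses 221 of 234 (slack = 13).
Slack constraints have shadow price 0 (complementary slackness).
Dual feasibility on the basic columns requires 4·y_airtime + 5·y_production = 24, 4·y_airtime + 3·y_production = 16.
→ y_airtime = 1 and y_production = 4.
Shadow price of airtime = 1.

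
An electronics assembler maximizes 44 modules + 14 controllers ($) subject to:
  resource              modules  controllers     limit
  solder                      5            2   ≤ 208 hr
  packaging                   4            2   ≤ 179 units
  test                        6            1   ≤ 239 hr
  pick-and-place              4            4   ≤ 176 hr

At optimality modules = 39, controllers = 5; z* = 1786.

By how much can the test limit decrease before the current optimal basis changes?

Binding constraints: test, pick-and-place. The basis is B = [[6,1],[4,4]] with det 20.
Per unit decrease in test, x* moves by d = (-0.2, 0.2).
The basis stays optimal until modules reaches 0; allowable decrease = 195 hr.

195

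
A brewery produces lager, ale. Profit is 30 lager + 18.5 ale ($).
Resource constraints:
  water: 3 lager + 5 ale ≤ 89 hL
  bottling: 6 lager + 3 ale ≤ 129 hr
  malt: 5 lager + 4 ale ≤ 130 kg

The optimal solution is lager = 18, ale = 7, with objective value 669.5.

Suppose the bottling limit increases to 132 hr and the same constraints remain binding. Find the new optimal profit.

At the optimum: water uses 89 of 89 (binding); bottling uses 129 of 129 (binding); malt uses 118 of 130 (slack = 12).
Since malt is not tight, its dual is 0.
The binding rows give the dual system: 3·y_water + 6·y_bottling = 30 and 5·y_water + 3·y_bottling = 18.5.
→ y_water = 1 and y_bottling = 4.5.
Δz = y_bottling·Δb = 4.5 × (3) = 13.5, so new z* = 669.5 + 13.5 = 683.

683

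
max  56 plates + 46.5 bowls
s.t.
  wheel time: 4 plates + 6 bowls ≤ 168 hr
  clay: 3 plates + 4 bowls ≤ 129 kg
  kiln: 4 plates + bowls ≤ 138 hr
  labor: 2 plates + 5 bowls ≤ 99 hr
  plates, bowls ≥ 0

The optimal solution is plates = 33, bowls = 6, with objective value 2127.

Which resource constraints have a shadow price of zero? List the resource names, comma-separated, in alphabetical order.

clay, labor

wheel time: 168/168 (binding)
clay: 123/129 (slack 6)
kiln: 138/138 (binding)
labor: 96/99 (slack 3)
By complementary slackness, a constraint with positive slack has shadow price 0 → clay, labor.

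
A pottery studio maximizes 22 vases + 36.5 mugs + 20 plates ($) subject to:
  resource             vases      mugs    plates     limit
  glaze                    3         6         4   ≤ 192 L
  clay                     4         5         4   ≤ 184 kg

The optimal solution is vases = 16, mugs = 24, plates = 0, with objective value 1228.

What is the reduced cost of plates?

-6

At the optimum: glaze uses 192 of 192 (binding); clay uses 184 of 184 (binding).
From A_Bᵀ y = c: 3·y_glaze + 4·y_clay = 22; 6·y_glaze + 5·y_clay = 36.5.
→ y_glaze = 4 and y_clay = 2.5.
Reduced cost of plates: c₃ − yᵀa₃ = 20 − (4·4 + 2.5·4) = 20 − 26 = -6.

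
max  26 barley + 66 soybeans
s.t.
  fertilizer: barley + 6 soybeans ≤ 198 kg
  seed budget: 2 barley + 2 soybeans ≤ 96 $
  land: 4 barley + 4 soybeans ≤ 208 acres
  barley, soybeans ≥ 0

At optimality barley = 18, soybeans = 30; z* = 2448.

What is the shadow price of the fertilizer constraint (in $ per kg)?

8

Binding: fertilizer and seed budget. Non-binding: land (16 unused).
Slack constraints have shadow price 0 (complementary slackness).
Dual feasibility on the basic columns requires 1·y_fertilizer + 2·y_seed budget = 26, 6·y_fertilizer + 2·y_seed budget = 66.
This yields shadow prices y_fertilizer = 8, y_seed budget = 9.
Shadow price of fertilizer = 8.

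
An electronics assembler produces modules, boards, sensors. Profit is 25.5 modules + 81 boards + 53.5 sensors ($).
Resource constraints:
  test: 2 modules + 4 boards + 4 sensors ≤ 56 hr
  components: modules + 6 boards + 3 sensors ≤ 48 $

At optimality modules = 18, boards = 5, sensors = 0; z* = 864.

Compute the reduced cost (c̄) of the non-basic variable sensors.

Check each constraint at x*: test 56/56 (tight); components 48/48 (tight).
From A_Bᵀ y = c: 2·y_test + 1·y_components = 25.5; 4·y_test + 6·y_components = 81.
This yields shadow prices y_test = 9, y_components = 7.5.
Reduced cost of sensors: c₃ − yᵀa₃ = 53.5 − (9·4 + 7.5·3) = 53.5 − 58.5 = -5.

-5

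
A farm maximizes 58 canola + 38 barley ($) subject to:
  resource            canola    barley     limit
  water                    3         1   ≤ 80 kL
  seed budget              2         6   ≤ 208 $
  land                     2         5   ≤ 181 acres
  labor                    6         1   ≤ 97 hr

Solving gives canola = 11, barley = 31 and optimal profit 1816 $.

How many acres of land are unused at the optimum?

land used = 2·11 + 5·31 = 177; slack = 181 − 177 = 4.

4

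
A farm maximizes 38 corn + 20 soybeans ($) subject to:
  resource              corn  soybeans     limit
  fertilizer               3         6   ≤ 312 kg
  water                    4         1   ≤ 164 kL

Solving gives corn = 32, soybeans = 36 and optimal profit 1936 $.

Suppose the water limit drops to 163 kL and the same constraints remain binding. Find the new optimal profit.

1928

Check each constraint at x*: fertilizer 312/312 (tight); water 164/164 (tight).
From A_Bᵀ y = c: 3·y_fertilizer + 4·y_water = 38; 6·y_fertilizer + 1·y_water = 20.
→ y_fertilizer = 2 and y_water = 8.
Δz = y_water·Δb = 8 × (-1) = -8, so new z* = 1936 − 8 = 1928.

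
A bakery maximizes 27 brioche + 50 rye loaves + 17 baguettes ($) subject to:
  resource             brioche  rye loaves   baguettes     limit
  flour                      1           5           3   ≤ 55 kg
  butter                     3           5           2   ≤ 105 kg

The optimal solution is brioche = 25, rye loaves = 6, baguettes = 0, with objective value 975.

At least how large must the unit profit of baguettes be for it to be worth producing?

21.5

At the optimum: flour uses 55 of 55 (binding); butter uses 105 of 105 (binding).
From A_Bᵀ y = c: 1·y_flour + 3·y_butter = 27; 5·y_flour + 5·y_butter = 50.
Solving: y_flour = 1.5, y_butter = 8.5.
baguettes enters the basis when its profit ≥ yᵀa₃ = 1.5·3 + 8.5·2 = 21.5.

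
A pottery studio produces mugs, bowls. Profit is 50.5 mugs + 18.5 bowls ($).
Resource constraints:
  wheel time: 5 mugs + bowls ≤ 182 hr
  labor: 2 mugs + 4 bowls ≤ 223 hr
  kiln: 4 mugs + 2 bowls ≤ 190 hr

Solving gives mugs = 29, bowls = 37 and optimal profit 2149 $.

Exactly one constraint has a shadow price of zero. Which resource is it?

wheel time: 182/182 (binding)
labor: 206/223 (slack 17)
kiln: 190/190 (binding)
By complementary slackness, a constraint with positive slack has shadow price 0 → labor.

labor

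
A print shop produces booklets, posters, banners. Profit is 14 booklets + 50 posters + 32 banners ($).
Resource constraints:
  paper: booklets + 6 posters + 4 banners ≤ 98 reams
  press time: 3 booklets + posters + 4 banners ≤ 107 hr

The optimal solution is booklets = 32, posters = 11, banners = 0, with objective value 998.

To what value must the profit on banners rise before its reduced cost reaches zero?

40

Both paper and press time are binding at x*.
The binding rows give the dual system: 1·y_paper + 3·y_press time = 14 and 6·y_paper + 1·y_press time = 50.
→ y_paper = 8 and y_press time = 2.
banners enters the basis when its profit ≥ yᵀa₃ = 8·4 + 2·4 = 40.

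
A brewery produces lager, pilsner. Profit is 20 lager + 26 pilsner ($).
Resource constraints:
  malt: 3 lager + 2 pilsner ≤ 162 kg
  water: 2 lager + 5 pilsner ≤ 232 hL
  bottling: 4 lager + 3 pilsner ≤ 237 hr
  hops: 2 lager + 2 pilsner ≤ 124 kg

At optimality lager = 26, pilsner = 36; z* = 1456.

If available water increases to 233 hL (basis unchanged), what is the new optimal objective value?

Check each constraint at x*: malt 150/162 (slack 12); water 232/232 (tight); bottling 212/237 (slack 25); hops 124/124 (tight).
Slack constraints have shadow price 0 (complementary slackness).
From A_Bᵀ y = c: 2·y_water + 2·y_hops = 20; 5·y_water + 2·y_hops = 26.
Solving: y_water = 2, y_hops = 8.
Δz = y_water·Δb = 2 × (1) = 2, so new z* = 1456 + 2 = 1458.

1458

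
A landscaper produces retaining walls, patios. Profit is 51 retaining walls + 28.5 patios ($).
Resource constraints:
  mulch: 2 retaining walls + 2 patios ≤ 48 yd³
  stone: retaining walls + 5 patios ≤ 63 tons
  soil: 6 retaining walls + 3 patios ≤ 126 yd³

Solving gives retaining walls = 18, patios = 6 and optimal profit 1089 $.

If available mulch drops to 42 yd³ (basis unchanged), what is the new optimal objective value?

Binding: mulch and soil. Non-binding: stone (15 unused).
By complementary slackness, y = 0 for the non-binding constraint.
From A_Bᵀ y = c: 2·y_mulch + 6·y_soil = 51; 2·y_mulch + 3·y_soil = 28.5.
This yields shadow prices y_mulch = 3, y_soil = 7.5.
Δz = y_mulch·Δb = 3 × (-6) = -18, so new z* = 1089 − 18 = 1071.

1071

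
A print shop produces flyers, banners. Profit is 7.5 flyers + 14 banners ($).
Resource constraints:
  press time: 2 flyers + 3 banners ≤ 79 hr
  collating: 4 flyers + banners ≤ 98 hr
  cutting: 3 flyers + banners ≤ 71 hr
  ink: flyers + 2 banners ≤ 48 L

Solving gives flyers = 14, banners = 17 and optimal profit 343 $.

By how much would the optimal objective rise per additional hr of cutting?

Binding: press time and ink. Non-binding: collating (25 unused), cutting (12 unused).
Since collating, cutting are not tight, their duals are 0.
Dual feasibility on the basic columns requires 2·y_press time + 1·y_ink = 7.5, 3·y_press time + 2·y_ink = 14.
→ y_press time = 1 and y_ink = 5.5.
Shadow price of cutting = 0.

0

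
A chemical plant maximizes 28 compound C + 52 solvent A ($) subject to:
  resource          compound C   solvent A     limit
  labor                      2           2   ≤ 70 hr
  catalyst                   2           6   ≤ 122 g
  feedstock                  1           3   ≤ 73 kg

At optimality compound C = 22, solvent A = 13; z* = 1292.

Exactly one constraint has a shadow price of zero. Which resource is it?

feedstock

labor: 70/70 (binding)
catalyst: 122/122 (binding)
feedstock: 61/73 (slack 12)
By complementary slackness, a constraint with positive slack has shadow price 0 → feedstock.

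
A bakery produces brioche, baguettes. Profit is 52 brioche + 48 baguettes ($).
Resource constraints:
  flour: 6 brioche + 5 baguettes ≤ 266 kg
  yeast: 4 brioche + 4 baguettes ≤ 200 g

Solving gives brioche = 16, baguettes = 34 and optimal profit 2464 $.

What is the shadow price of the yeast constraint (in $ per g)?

At the optimum: flour uses 266 of 266 (binding); yeast uses 200 of 200 (binding).
The binding rows give the dual system: 6·y_flour + 4·y_yeast = 52 and 5·y_flour + 4·y_yeast = 48.
This yields shadow prices y_flour = 4, y_yeast = 7.
Shadow price of yeast = 7.

7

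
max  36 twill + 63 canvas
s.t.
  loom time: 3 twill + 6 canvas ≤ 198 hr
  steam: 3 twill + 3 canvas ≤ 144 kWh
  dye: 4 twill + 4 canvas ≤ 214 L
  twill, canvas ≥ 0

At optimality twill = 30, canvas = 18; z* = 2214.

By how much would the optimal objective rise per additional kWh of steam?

3

At the optimum: loom time uses 198 of 198 (binding); steam uses 144 of 144 (binding); dye uses 192 of 214 (slack = 22).
Since dye is not tight, its dual is 0.
Dual feasibility on the basic columns requires 3·y_loom time + 3·y_steam = 36, 6·y_loom time + 3·y_steam = 63.
Solving: y_loom time = 9, y_steam = 3.
Shadow price of steam = 3.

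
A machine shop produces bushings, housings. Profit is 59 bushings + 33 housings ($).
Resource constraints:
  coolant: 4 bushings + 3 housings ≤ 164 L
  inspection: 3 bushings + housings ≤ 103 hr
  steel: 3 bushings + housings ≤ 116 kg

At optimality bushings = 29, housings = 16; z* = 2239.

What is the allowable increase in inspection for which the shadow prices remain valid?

Binding constraints: coolant, inspection. The basis is B = [[4,3],[3,1]] with det -5.
Per unit increase in inspection, x* moves by d = (0.6, -0.8).
The basis stays optimal until steel becomes binding; allowable increase = 13 hr.

13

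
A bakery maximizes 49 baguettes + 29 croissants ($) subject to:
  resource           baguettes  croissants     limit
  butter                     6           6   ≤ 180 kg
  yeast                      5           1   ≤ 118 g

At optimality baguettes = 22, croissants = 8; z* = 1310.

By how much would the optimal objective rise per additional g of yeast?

5

Both butter and yeast are binding at x*.
The binding rows give the dual system: 6·y_butter + 5·y_yeast = 49 and 6·y_butter + 1·y_yeast = 29.
→ y_butter = 4 and y_yeast = 5.
Shadow price of yeast = 5.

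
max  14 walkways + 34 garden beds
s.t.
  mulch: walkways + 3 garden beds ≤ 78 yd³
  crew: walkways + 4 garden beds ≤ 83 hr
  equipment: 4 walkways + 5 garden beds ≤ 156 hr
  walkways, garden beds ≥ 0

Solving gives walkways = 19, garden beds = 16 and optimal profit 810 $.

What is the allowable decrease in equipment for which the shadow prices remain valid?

Binding constraints: crew, equipment. The basis is B = [[1,4],[4,5]] with det -11.
Per unit decrease in equipment, x* moves by d = (-0.3636, 0.0909).
The basis stays optimal until walkways reaches 0; allowable decrease = 52.25 hr.

52.25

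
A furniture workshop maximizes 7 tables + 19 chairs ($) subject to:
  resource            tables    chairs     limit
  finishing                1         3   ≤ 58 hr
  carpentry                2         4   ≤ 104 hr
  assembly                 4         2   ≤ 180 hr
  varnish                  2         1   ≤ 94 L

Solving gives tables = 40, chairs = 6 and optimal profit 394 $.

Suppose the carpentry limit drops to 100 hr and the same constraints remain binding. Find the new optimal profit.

At the optimum: finishing uses 58 of 58 (binding); carpentry uses 104 of 104 (binding); assembly uses 172 of 180 (slack = 8); varnish uses 86 of 94 (slack = 8).
By complementary slackness, y = 0 for the non-binding constraints.
Dual feasibility on the basic columns requires 1·y_finishing + 2·y_carpentry = 7, 3·y_finishing + 4·y_carpentry = 19.
Solving: y_finishing = 5, y_carpentry = 1.
Δz = y_carpentry·Δb = 1 × (-4) = -4, so new z* = 394 − 4 = 390.

390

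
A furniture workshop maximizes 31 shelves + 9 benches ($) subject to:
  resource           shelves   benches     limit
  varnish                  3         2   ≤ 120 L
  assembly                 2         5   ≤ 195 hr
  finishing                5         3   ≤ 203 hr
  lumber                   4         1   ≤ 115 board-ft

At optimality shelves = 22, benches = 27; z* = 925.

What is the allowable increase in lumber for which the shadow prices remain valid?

Binding constraints: varnish, lumber. The basis is B = [[3,2],[4,1]] with det -5.
Per unit increase in lumber, x* moves by d = (0.4, -0.6).
The basis stays optimal until benches reaches 0; allowable increase = 45 board-ft.

45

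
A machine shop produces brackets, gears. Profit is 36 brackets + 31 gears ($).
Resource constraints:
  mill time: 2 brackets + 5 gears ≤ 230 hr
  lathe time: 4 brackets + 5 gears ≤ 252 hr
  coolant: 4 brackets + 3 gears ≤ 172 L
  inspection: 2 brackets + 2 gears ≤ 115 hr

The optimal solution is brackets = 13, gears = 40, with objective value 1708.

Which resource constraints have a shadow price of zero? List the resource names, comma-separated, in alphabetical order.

mill time: 226/230 (slack 4)
lathe time: 252/252 (binding)
coolant: 172/172 (binding)
inspection: 106/115 (slack 9)
By complementary slackness, a constraint with positive slack has shadow price 0 → inspection, mill time.

inspection, mill time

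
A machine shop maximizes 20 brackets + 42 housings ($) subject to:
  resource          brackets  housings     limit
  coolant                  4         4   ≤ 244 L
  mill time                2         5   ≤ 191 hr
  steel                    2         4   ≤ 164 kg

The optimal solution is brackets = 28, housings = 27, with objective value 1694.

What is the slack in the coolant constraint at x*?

coolant used = 4·28 + 4·27 = 220; slack = 244 − 220 = 24.

24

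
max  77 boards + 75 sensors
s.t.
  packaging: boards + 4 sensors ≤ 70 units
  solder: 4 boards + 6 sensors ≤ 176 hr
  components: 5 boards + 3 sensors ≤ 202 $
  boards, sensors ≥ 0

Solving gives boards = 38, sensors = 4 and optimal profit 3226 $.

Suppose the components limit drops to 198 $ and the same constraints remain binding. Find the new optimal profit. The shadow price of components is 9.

Δb = -4, so new z* = 3226 + (9)·(-4) = 3226 − 36 = 3190.

3190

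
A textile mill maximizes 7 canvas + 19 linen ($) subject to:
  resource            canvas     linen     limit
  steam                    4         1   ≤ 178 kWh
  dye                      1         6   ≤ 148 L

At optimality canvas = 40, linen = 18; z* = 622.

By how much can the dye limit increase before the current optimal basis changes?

Binding constraints: steam, dye. The basis is B = [[4,1],[1,6]] with det 23.
Per unit increase in dye, x* moves by d = (-0.0435, 0.1739).
The basis stays optimal until canvas reaches 0; allowable increase = 920 L.

920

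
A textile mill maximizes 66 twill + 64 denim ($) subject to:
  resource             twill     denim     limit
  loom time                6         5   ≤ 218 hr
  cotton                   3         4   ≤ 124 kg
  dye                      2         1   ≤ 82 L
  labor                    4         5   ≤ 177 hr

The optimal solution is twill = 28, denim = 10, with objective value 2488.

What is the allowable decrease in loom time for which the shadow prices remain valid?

63

Binding constraints: loom time, cotton. The basis is B = [[6,5],[3,4]] with det 9.
Per unit decrease in loom time, x* moves by d = (-0.4444, 0.3333).
The basis stays optimal until twill reaches 0; allowable decrease = 63 hr.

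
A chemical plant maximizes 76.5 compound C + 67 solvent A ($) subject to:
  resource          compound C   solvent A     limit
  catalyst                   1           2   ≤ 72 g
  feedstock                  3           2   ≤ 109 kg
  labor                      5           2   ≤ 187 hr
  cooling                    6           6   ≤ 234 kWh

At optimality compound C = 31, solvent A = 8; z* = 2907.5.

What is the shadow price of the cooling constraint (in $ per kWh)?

8

At the optimum: catalyst uses 47 of 72 (slack = 25); feedstock uses 109 of 109 (binding); labor uses 171 of 187 (slack = 16); cooling uses 234 of 234 (binding).
By complementary slackness, y = 0 for the non-binding constraints.
From A_Bᵀ y = c: 3·y_feedstock + 6·y_cooling = 76.5; 2·y_feedstock + 6·y_cooling = 67.
This yields shadow prices y_feedstock = 9.5, y_cooling = 8.
Shadow price of cooling = 8.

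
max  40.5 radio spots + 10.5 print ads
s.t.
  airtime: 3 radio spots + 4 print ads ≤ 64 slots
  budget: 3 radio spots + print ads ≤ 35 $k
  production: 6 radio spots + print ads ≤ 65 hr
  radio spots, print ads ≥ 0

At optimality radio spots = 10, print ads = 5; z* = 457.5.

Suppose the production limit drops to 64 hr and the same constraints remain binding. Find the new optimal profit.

Check each constraint at x*: airtime 50/64 (slack 14); budget 35/35 (tight); production 65/65 (tight).
By complementary slackness, y = 0 for the non-binding constraint.
From A_Bᵀ y = c: 3·y_budget + 6·y_production = 40.5; 1·y_budget + 1·y_production = 10.5.
→ y_budget = 7.5 and y_production = 3.
Δz = y_production·Δb = 3 × (-1) = -3, so new z* = 457.5 − 3 = 454.5.

454.5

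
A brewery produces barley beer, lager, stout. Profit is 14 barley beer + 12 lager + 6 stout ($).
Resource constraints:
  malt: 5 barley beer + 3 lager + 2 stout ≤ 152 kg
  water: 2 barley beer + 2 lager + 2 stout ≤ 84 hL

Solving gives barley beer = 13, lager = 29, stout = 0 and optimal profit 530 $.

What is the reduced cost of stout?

-5

Both malt and water are binding at x*.
The binding rows give the dual system: 5·y_malt + 2·y_water = 14 and 3·y_malt + 2·y_water = 12.
This yields shadow prices y_malt = 1, y_water = 4.5.
Reduced cost of stout: c₃ − yᵀa₃ = 6 − (1·2 + 4.5·2) = 6 − 11 = -5.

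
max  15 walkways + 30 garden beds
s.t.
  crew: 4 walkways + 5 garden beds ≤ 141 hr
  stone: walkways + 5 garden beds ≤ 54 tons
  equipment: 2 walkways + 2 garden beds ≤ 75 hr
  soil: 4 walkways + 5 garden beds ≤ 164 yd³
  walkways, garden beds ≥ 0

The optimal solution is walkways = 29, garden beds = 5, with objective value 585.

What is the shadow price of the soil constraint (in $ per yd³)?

At the optimum: crew uses 141 of 141 (binding); stone uses 54 of 54 (binding); equipment uses 68 of 75 (slack = 7); soil uses 141 of 164 (slack = 23).
Slack constraints have shadow price 0 (complementary slackness).
The binding rows give the dual system: 4·y_crew + 1·y_stone = 15 and 5·y_crew + 5·y_stone = 30.
→ y_crew = 3 and y_stone = 3.
Shadow price of soil = 0.

0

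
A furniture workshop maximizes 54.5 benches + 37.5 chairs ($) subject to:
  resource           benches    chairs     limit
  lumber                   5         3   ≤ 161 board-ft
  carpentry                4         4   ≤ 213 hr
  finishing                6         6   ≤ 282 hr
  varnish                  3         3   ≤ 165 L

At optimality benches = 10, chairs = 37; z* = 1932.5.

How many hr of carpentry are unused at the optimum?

carpentry used = 4·10 + 4·37 = 188; slack = 213 − 188 = 25.

25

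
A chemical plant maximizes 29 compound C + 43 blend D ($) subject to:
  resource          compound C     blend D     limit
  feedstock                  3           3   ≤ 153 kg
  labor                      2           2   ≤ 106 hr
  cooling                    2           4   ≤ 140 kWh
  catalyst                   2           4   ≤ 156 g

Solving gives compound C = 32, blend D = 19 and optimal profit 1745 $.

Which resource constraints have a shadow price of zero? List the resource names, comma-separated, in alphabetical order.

feedstock: 153/153 (binding)
labor: 102/106 (slack 4)
cooling: 140/140 (binding)
catalyst: 140/156 (slack 16)
By complementary slackness, a constraint with positive slack has shadow price 0 → catalyst, labor.

catalyst, labor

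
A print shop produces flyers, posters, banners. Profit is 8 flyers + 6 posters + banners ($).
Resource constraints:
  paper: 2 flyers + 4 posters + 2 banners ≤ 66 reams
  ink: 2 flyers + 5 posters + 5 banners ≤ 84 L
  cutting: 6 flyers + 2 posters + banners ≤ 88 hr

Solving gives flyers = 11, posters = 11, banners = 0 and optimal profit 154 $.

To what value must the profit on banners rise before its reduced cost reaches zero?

3

Check each constraint at x*: paper 66/66 (tight); ink 77/84 (slack 7); cutting 88/88 (tight).
By complementary slackness, y = 0 for the non-binding constraint.
The binding rows give the dual system: 2·y_paper + 6·y_cutting = 8 and 4·y_paper + 2·y_cutting = 6.
→ y_paper = 1 and y_cutting = 1.
banners enters the basis when its profit ≥ yᵀa₃ = 1·2 + 1·1 = 3.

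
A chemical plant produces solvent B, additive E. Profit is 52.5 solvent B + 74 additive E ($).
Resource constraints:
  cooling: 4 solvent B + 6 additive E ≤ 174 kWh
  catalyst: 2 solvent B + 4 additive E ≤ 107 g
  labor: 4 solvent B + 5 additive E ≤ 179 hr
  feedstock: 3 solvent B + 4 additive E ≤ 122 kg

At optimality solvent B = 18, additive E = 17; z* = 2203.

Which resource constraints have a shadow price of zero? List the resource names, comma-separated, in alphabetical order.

cooling: 174/174 (binding)
catalyst: 104/107 (slack 3)
labor: 157/179 (slack 22)
feedstock: 122/122 (binding)
By complementary slackness, a constraint with positive slack has shadow price 0 → catalyst, labor.

catalyst, labor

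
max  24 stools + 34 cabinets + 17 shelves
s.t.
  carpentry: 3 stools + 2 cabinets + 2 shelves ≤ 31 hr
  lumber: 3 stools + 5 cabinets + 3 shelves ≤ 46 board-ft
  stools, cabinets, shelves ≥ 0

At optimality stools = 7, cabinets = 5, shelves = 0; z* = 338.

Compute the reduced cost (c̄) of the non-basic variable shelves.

-5

Both carpentry and lumber are binding at x*.
From A_Bᵀ y = c: 3·y_carpentry + 3·y_lumber = 24; 2·y_carpentry + 5·y_lumber = 34.
This yields shadow prices y_carpentry = 2, y_lumber = 6.
Reduced cost of shelves: c₃ − yᵀa₃ = 17 − (2·2 + 6·3) = 17 − 22 = -5.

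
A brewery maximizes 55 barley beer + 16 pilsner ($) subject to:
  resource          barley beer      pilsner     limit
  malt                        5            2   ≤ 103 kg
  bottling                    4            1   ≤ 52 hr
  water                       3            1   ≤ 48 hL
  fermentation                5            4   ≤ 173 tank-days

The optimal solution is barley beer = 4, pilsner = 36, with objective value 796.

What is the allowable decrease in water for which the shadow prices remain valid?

9

Binding constraints: bottling, water. The basis is B = [[4,1],[3,1]] with det 1.
Per unit decrease in water, x* moves by d = (1, -4).
The basis stays optimal until pilsner reaches 0; allowable decrease = 9 hL.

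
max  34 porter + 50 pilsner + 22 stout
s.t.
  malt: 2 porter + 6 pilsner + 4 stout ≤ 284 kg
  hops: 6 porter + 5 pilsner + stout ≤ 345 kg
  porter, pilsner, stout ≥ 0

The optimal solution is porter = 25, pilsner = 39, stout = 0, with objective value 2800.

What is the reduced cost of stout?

-2

At the optimum: malt uses 284 of 284 (binding); hops uses 345 of 345 (binding).
From A_Bᵀ y = c: 2·y_malt + 6·y_hops = 34; 6·y_malt + 5·y_hops = 50.
This yields shadow prices y_malt = 5, y_hops = 4.
Reduced cost of stout: c₃ − yᵀa₃ = 22 − (5·4 + 4·1) = 22 − 24 = -2.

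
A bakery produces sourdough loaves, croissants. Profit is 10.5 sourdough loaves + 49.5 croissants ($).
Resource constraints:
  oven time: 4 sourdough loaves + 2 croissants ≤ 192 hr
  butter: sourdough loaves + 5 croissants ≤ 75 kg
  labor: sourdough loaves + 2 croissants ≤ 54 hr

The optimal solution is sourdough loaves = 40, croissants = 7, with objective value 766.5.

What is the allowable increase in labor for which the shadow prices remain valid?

3

Binding constraints: butter, labor. The basis is B = [[1,5],[1,2]] with det -3.
Per unit increase in labor, x* moves by d = (1.6667, -0.3333).
The basis stays optimal until oven time becomes binding; allowable increase = 3 hr.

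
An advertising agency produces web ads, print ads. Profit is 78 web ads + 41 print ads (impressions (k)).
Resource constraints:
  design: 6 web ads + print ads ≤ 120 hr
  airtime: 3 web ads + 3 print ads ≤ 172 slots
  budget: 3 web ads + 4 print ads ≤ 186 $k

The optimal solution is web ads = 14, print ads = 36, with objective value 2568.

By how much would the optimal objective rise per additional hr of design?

Binding: design and budget. Non-binding: airtime (22 unused).
Slack constraints have shadow price 0 (complementary slackness).
Dual feasibility on the basic columns requires 6·y_design + 3·y_budget = 78, 1·y_design + 4·y_budget = 41.
→ y_design = 9 and y_budget = 8.
Shadow price of design = 9.

9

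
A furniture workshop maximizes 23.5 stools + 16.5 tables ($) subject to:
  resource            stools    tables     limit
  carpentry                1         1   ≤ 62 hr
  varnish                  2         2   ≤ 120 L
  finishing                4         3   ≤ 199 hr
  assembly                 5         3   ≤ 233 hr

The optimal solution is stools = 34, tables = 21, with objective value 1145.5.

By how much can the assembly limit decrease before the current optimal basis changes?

Binding constraints: finishing, assembly. The basis is B = [[4,3],[5,3]] with det -3.
Per unit decrease in assembly, x* moves by d = (-1, 1.3333).
The basis stays optimal until varnish becomes binding; allowable decrease = 15 hr.

15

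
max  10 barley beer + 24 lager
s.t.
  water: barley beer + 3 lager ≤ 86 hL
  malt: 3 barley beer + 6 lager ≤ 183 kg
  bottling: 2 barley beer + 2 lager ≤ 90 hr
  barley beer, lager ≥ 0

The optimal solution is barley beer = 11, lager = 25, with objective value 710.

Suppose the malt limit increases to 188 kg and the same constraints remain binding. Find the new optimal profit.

720

Check each constraint at x*: water 86/86 (tight); malt 183/183 (tight); bottling 72/90 (slack 18).
Slack constraints have shadow price 0 (complementary slackness).
The binding rows give the dual system: 1·y_water + 3·y_malt = 10 and 3·y_water + 6·y_malt = 24.
Solving: y_water = 4, y_malt = 2.
Δz = y_malt·Δb = 2 × (5) = 10, so new z* = 710 + 10 = 720.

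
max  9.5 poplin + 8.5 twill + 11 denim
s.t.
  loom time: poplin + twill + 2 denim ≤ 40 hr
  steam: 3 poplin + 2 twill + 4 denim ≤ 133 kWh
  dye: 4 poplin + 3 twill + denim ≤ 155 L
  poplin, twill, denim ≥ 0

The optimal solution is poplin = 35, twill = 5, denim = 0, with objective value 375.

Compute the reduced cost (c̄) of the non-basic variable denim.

Binding: loom time and dye. Non-binding: steam (18 unused).
Since steam is not tight, its dual is 0.
Dual feasibility on the basic columns requires 1·y_loom time + 4·y_dye = 9.5, 1·y_loom time + 3·y_dye = 8.5.
This yields shadow prices y_loom time = 5.5, y_dye = 1.
Reduced cost of denim: c₃ − yᵀa₃ = 11 − (5.5·2 + 1·1) = 11 − 12 = -1.

-1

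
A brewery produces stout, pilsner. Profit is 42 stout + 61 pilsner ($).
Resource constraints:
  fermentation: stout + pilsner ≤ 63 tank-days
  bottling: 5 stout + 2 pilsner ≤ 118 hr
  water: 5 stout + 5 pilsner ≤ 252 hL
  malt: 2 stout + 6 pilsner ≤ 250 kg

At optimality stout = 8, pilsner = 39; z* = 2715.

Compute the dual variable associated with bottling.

Binding: bottling and malt. Non-binding: fermentation (16 unused), water (17 unused).
By complementary slackness, y = 0 for the non-binding constraints.
The binding rows give the dual system: 5·y_bottling + 2·y_malt = 42 and 2·y_bottling + 6·y_malt = 61.
This yields shadow prices y_bottling = 5, y_malt = 8.5.
Shadow price of bottling = 5.

5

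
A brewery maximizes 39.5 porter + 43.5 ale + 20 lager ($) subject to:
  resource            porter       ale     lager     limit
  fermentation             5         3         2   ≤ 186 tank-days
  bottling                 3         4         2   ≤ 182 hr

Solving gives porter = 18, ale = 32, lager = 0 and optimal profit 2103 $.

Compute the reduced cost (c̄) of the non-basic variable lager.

-3

At the optimum: fermentation uses 186 of 186 (binding); bottling uses 182 of 182 (binding).
The binding rows give the dual system: 5·y_fermentation + 3·y_bottling = 39.5 and 3·y_fermentation + 4·y_bottling = 43.5.
→ y_fermentation = 2.5 and y_bottling = 9.
Reduced cost of lager: c₃ − yᵀa₃ = 20 − (2.5·2 + 9·2) = 20 − 23 = -3.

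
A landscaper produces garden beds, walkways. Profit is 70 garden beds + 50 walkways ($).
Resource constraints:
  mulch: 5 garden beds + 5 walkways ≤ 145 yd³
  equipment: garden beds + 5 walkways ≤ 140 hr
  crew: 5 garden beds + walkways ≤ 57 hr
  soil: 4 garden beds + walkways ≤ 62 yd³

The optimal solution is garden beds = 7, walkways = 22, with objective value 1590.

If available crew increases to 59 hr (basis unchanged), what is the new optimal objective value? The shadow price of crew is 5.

Δb = 2, so new z* = 1590 + (5)·(2) = 1590 + 10 = 1600.

1600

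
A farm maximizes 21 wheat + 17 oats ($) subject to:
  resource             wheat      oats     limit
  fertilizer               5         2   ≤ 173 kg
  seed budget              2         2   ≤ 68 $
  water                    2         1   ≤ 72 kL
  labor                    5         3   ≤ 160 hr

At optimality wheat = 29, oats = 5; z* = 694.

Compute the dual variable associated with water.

At the optimum: fertilizer uses 155 of 173 (slack = 18); seed budget uses 68 of 68 (binding); water uses 63 of 72 (slack = 9); labor uses 160 of 160 (binding).
By complementary slackness, y = 0 for the non-binding constraints.
Dual feasibility on the basic columns requires 2·y_seed budget + 5·y_labor = 21, 2·y_seed budget + 3·y_labor = 17.
→ y_seed budget = 5.5 and y_labor = 2.
Shadow price of water = 0.

0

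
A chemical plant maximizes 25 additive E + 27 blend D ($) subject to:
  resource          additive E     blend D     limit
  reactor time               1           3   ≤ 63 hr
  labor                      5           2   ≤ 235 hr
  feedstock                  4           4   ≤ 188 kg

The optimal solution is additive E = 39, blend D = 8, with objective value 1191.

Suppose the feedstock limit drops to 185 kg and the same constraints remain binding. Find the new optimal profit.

Check each constraint at x*: reactor time 63/63 (tight); labor 211/235 (slack 24); feedstock 188/188 (tight).
Since labor is not tight, its dual is 0.
Dual feasibility on the basic columns requires 1·y_reactor time + 4·y_feedstock = 25, 3·y_reactor time + 4·y_feedstock = 27.
→ y_reactor time = 1 and y_feedstock = 6.
Δz = y_feedstock·Δb = 6 × (-3) = -18, so new z* = 1191 − 18 = 1173.

1173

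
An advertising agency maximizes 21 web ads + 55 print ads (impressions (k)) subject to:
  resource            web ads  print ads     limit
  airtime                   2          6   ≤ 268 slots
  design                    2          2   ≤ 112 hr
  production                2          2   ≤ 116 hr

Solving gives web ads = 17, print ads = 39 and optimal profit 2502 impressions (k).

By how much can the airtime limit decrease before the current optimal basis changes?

156

Binding constraints: airtime, design. The basis is B = [[2,6],[2,2]] with det -8.
Per unit decrease in airtime, x* moves by d = (0.25, -0.25).
The basis stays optimal until print ads reaches 0; allowable decrease = 156 slots.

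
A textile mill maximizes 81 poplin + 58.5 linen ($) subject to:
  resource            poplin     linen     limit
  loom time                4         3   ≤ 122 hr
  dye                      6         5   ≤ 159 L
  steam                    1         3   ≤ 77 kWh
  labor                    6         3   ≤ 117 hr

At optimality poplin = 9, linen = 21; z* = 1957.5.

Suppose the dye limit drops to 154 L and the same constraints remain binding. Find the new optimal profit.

1912.5

Binding: dye and labor. Non-binding: loom time (23 unused), steam (5 unused).
Since loom time, steam are not tight, their duals are 0.
The binding rows give the dual system: 6·y_dye + 6·y_labor = 81 and 5·y_dye + 3·y_labor = 58.5.
This yields shadow prices y_dye = 9, y_labor = 4.5.
Δz = y_dye·Δb = 9 × (-5) = -45, so new z* = 1957.5 − 45 = 1912.5.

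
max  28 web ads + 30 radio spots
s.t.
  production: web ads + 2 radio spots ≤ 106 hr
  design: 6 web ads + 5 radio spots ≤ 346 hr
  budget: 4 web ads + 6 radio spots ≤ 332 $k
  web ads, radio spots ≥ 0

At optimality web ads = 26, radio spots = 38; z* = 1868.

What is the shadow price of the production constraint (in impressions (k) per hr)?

At the optimum: production uses 102 of 106 (slack = 4); design uses 346 of 346 (binding); budget uses 332 of 332 (binding).
By complementary slackness, y = 0 for the non-binding constraint.
The binding rows give the dual system: 6·y_design + 4·y_budget = 28 and 5·y_design + 6·y_budget = 30.
This yields shadow prices y_design = 3, y_budget = 2.5.
Shadow price of production = 0.

0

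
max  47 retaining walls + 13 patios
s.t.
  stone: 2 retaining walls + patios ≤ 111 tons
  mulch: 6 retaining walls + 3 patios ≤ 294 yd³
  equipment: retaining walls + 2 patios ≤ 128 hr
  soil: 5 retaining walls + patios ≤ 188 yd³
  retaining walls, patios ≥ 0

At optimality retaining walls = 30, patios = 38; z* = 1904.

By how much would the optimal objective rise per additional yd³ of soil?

7

Check each constraint at x*: stone 98/111 (slack 13); mulch 294/294 (tight); equipment 106/128 (slack 22); soil 188/188 (tight).
Slack constraints have shadow price 0 (complementary slackness).
From A_Bᵀ y = c: 6·y_mulch + 5·y_soil = 47; 3·y_mulch + 1·y_soil = 13.
→ y_mulch = 2 and y_soil = 7.
Shadow price of soil = 7.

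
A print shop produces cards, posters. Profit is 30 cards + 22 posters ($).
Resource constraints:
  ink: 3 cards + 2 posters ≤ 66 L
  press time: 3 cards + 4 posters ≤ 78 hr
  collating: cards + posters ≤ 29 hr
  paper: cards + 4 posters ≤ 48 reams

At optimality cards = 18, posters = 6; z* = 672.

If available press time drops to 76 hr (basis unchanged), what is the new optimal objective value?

Check each constraint at x*: ink 66/66 (tight); press time 78/78 (tight); collating 24/29 (slack 5); paper 42/48 (slack 6).
By complementary slackness, y = 0 for the non-binding constraints.
The binding rows give the dual system: 3·y_ink + 3·y_press time = 30 and 2·y_ink + 4·y_press time = 22.
This yields shadow prices y_ink = 9, y_press time = 1.
Δz = y_press time·Δb = 1 × (-2) = -2, so new z* = 672 − 2 = 670.

670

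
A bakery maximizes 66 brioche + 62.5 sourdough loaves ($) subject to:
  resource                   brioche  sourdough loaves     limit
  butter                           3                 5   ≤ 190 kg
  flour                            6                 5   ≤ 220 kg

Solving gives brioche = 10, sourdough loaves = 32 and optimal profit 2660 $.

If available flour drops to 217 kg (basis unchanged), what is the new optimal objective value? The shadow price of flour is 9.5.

2631.5

Δb = -3, so new z* = 2660 + (9.5)·(-3) = 2660 − 28.5 = 2631.5.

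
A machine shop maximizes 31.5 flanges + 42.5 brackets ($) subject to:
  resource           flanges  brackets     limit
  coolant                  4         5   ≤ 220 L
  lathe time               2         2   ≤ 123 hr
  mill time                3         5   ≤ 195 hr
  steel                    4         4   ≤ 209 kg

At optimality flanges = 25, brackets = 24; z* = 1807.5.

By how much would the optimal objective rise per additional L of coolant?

Check each constraint at x*: coolant 220/220 (tight); lathe time 98/123 (slack 25); mill time 195/195 (tight); steel 196/209 (slack 13).
Since lathe time, steel are not tight, their duals are 0.
The binding rows give the dual system: 4·y_coolant + 3·y_mill time = 31.5 and 5·y_coolant + 5·y_mill time = 42.5.
Solving: y_coolant = 6, y_mill time = 2.5.
Shadow price of coolant = 6.

6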